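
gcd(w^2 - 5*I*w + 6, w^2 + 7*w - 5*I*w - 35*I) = 1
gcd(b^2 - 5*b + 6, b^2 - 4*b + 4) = b - 2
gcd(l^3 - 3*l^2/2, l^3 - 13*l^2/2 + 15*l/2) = l^2 - 3*l/2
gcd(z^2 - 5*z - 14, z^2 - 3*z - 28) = z - 7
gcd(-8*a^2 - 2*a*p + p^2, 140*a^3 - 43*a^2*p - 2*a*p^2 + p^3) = -4*a + p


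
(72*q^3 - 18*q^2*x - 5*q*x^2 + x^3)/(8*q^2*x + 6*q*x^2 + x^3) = (18*q^2 - 9*q*x + x^2)/(x*(2*q + x))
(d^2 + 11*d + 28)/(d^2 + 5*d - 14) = (d + 4)/(d - 2)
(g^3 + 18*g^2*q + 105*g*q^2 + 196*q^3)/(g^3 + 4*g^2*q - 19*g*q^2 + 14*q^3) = (g^2 + 11*g*q + 28*q^2)/(g^2 - 3*g*q + 2*q^2)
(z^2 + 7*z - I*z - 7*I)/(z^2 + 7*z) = (z - I)/z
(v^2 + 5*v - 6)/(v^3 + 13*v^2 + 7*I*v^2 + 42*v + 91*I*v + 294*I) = (v - 1)/(v^2 + 7*v*(1 + I) + 49*I)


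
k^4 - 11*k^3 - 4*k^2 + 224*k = k*(k - 8)*(k - 7)*(k + 4)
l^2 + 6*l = l*(l + 6)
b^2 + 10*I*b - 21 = (b + 3*I)*(b + 7*I)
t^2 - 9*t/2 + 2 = (t - 4)*(t - 1/2)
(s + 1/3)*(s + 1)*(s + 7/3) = s^3 + 11*s^2/3 + 31*s/9 + 7/9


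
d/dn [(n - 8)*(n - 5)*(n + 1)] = 3*n^2 - 24*n + 27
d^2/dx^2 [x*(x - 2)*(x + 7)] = 6*x + 10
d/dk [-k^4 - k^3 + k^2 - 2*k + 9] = -4*k^3 - 3*k^2 + 2*k - 2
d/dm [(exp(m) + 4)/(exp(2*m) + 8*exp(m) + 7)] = (-2*(exp(m) + 4)^2 + exp(2*m) + 8*exp(m) + 7)*exp(m)/(exp(2*m) + 8*exp(m) + 7)^2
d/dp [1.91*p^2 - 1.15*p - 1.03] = 3.82*p - 1.15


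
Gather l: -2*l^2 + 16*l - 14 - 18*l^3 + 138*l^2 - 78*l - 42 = -18*l^3 + 136*l^2 - 62*l - 56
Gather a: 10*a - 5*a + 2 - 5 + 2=5*a - 1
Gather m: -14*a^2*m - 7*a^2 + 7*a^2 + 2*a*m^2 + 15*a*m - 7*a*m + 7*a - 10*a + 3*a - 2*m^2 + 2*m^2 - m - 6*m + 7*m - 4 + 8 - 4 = 2*a*m^2 + m*(-14*a^2 + 8*a)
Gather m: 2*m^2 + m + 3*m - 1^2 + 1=2*m^2 + 4*m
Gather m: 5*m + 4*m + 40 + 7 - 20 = 9*m + 27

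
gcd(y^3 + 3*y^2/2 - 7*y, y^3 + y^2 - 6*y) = y^2 - 2*y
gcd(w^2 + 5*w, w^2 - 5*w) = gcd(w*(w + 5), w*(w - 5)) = w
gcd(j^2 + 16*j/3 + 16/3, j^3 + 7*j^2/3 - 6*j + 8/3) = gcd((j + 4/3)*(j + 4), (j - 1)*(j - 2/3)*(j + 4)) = j + 4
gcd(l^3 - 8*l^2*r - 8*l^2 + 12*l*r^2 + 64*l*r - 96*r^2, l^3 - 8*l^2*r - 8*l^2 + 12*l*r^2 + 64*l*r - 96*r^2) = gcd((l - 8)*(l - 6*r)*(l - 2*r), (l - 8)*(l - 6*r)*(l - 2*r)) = l^3 - 8*l^2*r - 8*l^2 + 12*l*r^2 + 64*l*r - 96*r^2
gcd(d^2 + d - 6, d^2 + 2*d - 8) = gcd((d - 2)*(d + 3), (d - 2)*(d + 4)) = d - 2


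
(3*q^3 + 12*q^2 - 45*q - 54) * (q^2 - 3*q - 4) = 3*q^5 + 3*q^4 - 93*q^3 + 33*q^2 + 342*q + 216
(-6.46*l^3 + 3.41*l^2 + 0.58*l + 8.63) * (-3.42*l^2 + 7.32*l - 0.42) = 22.0932*l^5 - 58.9494*l^4 + 25.6908*l^3 - 26.7012*l^2 + 62.928*l - 3.6246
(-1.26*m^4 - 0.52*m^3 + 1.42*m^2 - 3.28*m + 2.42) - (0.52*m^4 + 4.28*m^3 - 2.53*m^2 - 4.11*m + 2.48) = -1.78*m^4 - 4.8*m^3 + 3.95*m^2 + 0.830000000000001*m - 0.0600000000000001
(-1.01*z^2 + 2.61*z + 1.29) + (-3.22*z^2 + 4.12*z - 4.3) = -4.23*z^2 + 6.73*z - 3.01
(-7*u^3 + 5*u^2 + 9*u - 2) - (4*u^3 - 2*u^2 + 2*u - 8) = -11*u^3 + 7*u^2 + 7*u + 6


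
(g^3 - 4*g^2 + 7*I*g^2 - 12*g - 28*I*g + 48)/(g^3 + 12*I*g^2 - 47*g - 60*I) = (g - 4)/(g + 5*I)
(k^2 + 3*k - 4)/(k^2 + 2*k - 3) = (k + 4)/(k + 3)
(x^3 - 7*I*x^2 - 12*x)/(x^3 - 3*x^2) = (x^2 - 7*I*x - 12)/(x*(x - 3))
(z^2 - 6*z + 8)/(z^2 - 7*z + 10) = (z - 4)/(z - 5)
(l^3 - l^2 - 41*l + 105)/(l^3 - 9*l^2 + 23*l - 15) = (l + 7)/(l - 1)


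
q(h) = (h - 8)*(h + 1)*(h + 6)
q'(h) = (h - 8)*(h + 1) + (h - 8)*(h + 6) + (h + 1)*(h + 6) = 3*h^2 - 2*h - 50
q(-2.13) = 44.30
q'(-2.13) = -32.13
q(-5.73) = 17.53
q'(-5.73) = 59.96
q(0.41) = -68.60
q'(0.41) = -50.32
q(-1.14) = 6.22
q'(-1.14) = -43.82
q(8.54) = 74.90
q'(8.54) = 151.71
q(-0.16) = -40.03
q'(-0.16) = -49.60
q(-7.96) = -217.72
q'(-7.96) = 156.00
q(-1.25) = 10.98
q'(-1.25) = -42.81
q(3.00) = -180.00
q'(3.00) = -29.00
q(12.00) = 936.00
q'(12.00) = 358.00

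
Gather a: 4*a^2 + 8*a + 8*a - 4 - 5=4*a^2 + 16*a - 9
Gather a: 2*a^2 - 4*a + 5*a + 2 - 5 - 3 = 2*a^2 + a - 6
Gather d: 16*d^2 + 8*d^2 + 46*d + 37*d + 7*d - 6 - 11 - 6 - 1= 24*d^2 + 90*d - 24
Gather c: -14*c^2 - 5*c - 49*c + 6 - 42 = -14*c^2 - 54*c - 36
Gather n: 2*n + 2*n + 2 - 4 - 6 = 4*n - 8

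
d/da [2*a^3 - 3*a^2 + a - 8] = 6*a^2 - 6*a + 1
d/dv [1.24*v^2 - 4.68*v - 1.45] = 2.48*v - 4.68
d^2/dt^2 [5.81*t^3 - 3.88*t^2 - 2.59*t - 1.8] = 34.86*t - 7.76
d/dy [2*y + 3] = 2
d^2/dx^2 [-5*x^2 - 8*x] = -10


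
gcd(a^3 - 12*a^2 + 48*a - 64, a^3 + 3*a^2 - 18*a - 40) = a - 4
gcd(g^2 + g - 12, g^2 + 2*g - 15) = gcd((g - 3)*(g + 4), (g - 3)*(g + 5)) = g - 3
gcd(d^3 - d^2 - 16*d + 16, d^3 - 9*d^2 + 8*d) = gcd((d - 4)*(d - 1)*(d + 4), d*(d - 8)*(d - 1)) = d - 1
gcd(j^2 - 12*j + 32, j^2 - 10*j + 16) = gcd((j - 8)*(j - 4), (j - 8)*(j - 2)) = j - 8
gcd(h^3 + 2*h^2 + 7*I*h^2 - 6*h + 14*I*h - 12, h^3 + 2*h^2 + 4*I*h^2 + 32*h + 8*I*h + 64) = h + 2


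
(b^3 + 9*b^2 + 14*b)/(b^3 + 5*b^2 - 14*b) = (b + 2)/(b - 2)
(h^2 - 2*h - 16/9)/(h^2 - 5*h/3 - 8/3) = (h + 2/3)/(h + 1)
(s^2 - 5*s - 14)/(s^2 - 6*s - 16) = (s - 7)/(s - 8)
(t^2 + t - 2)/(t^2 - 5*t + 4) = (t + 2)/(t - 4)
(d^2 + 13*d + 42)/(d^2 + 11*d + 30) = (d + 7)/(d + 5)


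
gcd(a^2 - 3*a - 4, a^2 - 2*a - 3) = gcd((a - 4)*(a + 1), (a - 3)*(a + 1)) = a + 1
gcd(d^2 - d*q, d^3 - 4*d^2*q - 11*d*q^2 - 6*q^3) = 1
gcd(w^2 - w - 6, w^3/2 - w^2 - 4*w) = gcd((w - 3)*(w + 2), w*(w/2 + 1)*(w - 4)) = w + 2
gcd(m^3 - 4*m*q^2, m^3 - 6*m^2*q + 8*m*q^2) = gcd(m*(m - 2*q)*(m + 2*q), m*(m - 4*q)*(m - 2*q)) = -m^2 + 2*m*q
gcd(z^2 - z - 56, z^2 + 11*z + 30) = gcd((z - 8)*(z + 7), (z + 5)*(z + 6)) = 1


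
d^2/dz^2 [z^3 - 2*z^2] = 6*z - 4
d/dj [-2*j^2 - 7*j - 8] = -4*j - 7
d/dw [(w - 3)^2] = 2*w - 6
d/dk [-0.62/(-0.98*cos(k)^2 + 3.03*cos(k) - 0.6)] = (1.2152*cos(k) - 1.8786)*sin(k)/(0.98*cos(k)^2 - 3.03*cos(k) + 0.6)^2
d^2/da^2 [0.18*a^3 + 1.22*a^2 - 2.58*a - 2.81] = 1.08*a + 2.44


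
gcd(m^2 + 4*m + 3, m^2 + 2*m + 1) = m + 1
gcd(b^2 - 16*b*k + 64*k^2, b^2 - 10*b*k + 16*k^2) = b - 8*k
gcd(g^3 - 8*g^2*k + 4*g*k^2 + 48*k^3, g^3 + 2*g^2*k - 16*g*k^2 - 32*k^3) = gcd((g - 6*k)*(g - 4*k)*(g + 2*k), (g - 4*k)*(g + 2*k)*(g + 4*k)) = g^2 - 2*g*k - 8*k^2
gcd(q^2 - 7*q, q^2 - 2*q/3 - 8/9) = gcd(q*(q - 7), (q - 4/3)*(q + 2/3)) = 1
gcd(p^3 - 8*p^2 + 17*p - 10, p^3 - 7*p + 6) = p^2 - 3*p + 2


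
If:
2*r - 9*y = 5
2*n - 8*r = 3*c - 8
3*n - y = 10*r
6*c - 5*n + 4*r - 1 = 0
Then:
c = 28/13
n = 165/52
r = 205/208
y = -35/104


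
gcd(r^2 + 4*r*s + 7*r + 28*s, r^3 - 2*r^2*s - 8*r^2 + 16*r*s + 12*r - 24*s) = 1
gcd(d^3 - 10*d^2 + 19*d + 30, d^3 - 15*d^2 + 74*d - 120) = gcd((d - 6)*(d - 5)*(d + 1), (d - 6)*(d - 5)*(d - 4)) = d^2 - 11*d + 30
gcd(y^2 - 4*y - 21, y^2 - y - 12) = y + 3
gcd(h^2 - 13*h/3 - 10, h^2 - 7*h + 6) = h - 6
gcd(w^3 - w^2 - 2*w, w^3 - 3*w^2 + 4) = w^2 - w - 2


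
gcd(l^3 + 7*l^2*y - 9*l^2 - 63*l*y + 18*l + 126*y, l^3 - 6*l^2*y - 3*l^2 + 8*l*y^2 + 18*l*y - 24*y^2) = l - 3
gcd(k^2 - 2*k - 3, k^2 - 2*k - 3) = k^2 - 2*k - 3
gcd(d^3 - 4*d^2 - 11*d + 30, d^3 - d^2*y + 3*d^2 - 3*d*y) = d + 3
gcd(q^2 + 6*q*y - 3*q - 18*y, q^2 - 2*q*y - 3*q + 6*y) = q - 3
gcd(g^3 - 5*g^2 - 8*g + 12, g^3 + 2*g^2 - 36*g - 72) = g^2 - 4*g - 12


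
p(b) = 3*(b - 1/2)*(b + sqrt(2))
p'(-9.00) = -51.26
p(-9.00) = 216.19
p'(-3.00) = -15.26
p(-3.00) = 16.65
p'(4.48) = 29.62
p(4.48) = 70.38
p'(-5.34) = -29.30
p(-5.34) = 68.78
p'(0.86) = 7.90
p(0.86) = 2.46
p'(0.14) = 3.58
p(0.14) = -1.68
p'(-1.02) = -3.38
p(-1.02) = -1.80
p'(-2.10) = -9.86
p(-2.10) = 5.35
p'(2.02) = 14.86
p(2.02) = 15.66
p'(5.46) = 35.50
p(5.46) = 102.29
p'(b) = 6*b - 3/2 + 3*sqrt(2)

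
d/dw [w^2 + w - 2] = 2*w + 1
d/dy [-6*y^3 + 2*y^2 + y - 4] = -18*y^2 + 4*y + 1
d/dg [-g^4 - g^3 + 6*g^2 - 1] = g*(-4*g^2 - 3*g + 12)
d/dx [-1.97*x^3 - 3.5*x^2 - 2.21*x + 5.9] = -5.91*x^2 - 7.0*x - 2.21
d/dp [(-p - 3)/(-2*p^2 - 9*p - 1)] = (2*p^2 + 9*p - (p + 3)*(4*p + 9) + 1)/(2*p^2 + 9*p + 1)^2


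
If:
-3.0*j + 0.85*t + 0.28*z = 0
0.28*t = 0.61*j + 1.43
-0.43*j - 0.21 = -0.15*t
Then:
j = 5.39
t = 16.84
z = 6.59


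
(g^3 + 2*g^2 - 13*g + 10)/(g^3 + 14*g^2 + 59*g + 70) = (g^2 - 3*g + 2)/(g^2 + 9*g + 14)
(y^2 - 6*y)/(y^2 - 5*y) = (y - 6)/(y - 5)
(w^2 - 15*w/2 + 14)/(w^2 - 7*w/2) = (w - 4)/w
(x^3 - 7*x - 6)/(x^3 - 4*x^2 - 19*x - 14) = (x - 3)/(x - 7)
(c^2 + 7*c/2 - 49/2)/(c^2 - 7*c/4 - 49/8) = 4*(c + 7)/(4*c + 7)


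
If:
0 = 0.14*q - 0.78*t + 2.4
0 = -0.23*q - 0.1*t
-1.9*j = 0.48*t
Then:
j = -0.72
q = -1.24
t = 2.85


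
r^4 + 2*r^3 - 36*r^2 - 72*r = r*(r - 6)*(r + 2)*(r + 6)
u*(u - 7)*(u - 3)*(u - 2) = u^4 - 12*u^3 + 41*u^2 - 42*u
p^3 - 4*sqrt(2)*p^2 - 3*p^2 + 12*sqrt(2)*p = p*(p - 3)*(p - 4*sqrt(2))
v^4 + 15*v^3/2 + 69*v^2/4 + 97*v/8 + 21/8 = (v + 1/2)^2*(v + 3)*(v + 7/2)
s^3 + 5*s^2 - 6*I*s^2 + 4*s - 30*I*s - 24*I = (s + 1)*(s + 4)*(s - 6*I)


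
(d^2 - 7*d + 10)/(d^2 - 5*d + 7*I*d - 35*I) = (d - 2)/(d + 7*I)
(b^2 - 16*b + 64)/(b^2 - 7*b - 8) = (b - 8)/(b + 1)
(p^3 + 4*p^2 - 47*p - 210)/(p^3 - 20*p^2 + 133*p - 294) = (p^2 + 11*p + 30)/(p^2 - 13*p + 42)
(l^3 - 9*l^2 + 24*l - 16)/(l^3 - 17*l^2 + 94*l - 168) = (l^2 - 5*l + 4)/(l^2 - 13*l + 42)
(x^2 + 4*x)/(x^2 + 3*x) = (x + 4)/(x + 3)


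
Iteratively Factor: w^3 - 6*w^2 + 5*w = (w)*(w^2 - 6*w + 5) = w*(w - 1)*(w - 5)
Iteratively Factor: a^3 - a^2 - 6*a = (a + 2)*(a^2 - 3*a) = a*(a + 2)*(a - 3)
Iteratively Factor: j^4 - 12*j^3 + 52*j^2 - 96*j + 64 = (j - 4)*(j^3 - 8*j^2 + 20*j - 16) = (j - 4)*(j - 2)*(j^2 - 6*j + 8) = (j - 4)*(j - 2)^2*(j - 4)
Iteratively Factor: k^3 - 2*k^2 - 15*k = (k - 5)*(k^2 + 3*k) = (k - 5)*(k + 3)*(k)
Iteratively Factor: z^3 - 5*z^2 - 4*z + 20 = (z + 2)*(z^2 - 7*z + 10) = (z - 2)*(z + 2)*(z - 5)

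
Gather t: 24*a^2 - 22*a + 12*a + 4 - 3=24*a^2 - 10*a + 1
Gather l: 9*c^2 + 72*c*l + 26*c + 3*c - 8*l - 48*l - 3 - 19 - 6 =9*c^2 + 29*c + l*(72*c - 56) - 28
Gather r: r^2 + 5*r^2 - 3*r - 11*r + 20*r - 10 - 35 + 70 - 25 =6*r^2 + 6*r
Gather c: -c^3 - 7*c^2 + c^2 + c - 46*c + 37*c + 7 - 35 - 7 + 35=-c^3 - 6*c^2 - 8*c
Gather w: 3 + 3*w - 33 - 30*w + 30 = -27*w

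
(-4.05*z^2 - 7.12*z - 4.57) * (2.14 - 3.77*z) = 15.2685*z^3 + 18.1754*z^2 + 1.9921*z - 9.7798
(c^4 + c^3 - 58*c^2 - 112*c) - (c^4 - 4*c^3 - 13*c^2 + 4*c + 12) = 5*c^3 - 45*c^2 - 116*c - 12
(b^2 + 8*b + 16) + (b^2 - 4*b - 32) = 2*b^2 + 4*b - 16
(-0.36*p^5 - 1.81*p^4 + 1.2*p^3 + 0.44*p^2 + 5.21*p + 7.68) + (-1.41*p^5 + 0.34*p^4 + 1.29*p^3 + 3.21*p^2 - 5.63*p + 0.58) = -1.77*p^5 - 1.47*p^4 + 2.49*p^3 + 3.65*p^2 - 0.42*p + 8.26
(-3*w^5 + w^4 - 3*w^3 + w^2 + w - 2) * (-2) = 6*w^5 - 2*w^4 + 6*w^3 - 2*w^2 - 2*w + 4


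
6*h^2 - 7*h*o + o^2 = (-6*h + o)*(-h + o)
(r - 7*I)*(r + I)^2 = r^3 - 5*I*r^2 + 13*r + 7*I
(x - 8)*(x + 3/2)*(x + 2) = x^3 - 9*x^2/2 - 25*x - 24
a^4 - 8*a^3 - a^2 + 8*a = a*(a - 8)*(a - 1)*(a + 1)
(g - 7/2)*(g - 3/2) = g^2 - 5*g + 21/4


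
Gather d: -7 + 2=-5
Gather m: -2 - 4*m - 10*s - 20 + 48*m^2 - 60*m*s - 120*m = 48*m^2 + m*(-60*s - 124) - 10*s - 22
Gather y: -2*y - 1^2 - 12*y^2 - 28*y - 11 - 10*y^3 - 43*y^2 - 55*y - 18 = -10*y^3 - 55*y^2 - 85*y - 30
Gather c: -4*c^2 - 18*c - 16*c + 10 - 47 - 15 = -4*c^2 - 34*c - 52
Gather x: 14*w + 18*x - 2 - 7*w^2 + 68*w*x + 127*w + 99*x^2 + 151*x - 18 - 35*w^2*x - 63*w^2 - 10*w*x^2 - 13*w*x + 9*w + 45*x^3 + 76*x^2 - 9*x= -70*w^2 + 150*w + 45*x^3 + x^2*(175 - 10*w) + x*(-35*w^2 + 55*w + 160) - 20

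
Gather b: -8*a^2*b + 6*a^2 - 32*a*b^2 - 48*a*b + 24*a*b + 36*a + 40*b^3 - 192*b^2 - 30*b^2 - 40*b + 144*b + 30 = 6*a^2 + 36*a + 40*b^3 + b^2*(-32*a - 222) + b*(-8*a^2 - 24*a + 104) + 30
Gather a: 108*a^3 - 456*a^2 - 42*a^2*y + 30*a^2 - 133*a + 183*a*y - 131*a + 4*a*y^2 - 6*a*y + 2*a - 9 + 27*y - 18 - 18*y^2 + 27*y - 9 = 108*a^3 + a^2*(-42*y - 426) + a*(4*y^2 + 177*y - 262) - 18*y^2 + 54*y - 36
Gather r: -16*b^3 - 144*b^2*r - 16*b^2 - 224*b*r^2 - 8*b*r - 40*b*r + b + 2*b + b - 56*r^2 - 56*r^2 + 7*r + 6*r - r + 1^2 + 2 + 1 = -16*b^3 - 16*b^2 + 4*b + r^2*(-224*b - 112) + r*(-144*b^2 - 48*b + 12) + 4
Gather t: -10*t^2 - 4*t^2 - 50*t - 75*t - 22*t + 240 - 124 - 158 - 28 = -14*t^2 - 147*t - 70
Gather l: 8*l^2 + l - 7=8*l^2 + l - 7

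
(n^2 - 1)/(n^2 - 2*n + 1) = (n + 1)/(n - 1)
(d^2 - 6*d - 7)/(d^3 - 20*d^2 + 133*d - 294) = (d + 1)/(d^2 - 13*d + 42)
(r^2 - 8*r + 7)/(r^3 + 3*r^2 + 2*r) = (r^2 - 8*r + 7)/(r*(r^2 + 3*r + 2))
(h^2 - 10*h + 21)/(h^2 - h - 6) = (h - 7)/(h + 2)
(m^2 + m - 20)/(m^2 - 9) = (m^2 + m - 20)/(m^2 - 9)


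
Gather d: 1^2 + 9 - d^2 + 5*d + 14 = -d^2 + 5*d + 24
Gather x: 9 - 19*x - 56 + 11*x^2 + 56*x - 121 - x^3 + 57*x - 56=-x^3 + 11*x^2 + 94*x - 224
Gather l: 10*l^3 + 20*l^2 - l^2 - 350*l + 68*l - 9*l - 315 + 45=10*l^3 + 19*l^2 - 291*l - 270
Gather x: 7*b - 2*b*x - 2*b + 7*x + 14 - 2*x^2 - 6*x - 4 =5*b - 2*x^2 + x*(1 - 2*b) + 10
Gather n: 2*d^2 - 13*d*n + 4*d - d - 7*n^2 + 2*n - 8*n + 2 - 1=2*d^2 + 3*d - 7*n^2 + n*(-13*d - 6) + 1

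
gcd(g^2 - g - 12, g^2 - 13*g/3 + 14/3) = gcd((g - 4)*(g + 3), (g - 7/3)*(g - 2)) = 1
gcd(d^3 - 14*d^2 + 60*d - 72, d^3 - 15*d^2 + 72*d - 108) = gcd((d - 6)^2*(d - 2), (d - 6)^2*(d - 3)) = d^2 - 12*d + 36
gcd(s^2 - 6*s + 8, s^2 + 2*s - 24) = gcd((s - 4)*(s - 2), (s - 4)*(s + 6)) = s - 4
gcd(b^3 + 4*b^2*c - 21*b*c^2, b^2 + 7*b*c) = b^2 + 7*b*c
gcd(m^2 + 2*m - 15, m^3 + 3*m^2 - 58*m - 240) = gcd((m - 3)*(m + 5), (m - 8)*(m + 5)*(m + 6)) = m + 5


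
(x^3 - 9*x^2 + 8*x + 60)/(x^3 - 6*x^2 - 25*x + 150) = (x + 2)/(x + 5)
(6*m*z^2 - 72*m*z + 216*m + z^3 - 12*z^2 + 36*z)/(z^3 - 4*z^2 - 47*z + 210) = (6*m*z - 36*m + z^2 - 6*z)/(z^2 + 2*z - 35)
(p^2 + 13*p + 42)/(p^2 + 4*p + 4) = (p^2 + 13*p + 42)/(p^2 + 4*p + 4)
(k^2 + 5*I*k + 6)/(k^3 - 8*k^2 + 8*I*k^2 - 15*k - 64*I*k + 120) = (k^2 + 5*I*k + 6)/(k^3 + 8*k^2*(-1 + I) - k*(15 + 64*I) + 120)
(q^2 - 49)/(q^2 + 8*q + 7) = (q - 7)/(q + 1)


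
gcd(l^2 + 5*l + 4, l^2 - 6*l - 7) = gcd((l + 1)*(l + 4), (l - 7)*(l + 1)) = l + 1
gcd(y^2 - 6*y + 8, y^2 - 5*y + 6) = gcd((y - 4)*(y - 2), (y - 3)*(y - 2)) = y - 2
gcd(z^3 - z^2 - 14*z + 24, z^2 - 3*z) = z - 3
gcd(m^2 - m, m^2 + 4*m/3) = m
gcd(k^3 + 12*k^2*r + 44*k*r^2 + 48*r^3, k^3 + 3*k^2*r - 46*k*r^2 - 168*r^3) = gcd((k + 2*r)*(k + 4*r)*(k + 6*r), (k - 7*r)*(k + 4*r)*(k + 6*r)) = k^2 + 10*k*r + 24*r^2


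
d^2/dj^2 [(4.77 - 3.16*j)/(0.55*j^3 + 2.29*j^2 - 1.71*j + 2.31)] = (-5.7354*j^5 - 6.56502*j^4 + 57.038368*j^3 + 171.346392*j^2 - 48.138264*j - 47.534364)/(0.166375*j^9 + 2.078175*j^8 + 7.10094*j^7 + 1.182844*j^6 - 4.620798*j^5 + 43.39485*j^4 - 50.47002*j^3 + 56.92302*j^2 - 27.374193*j + 12.326391)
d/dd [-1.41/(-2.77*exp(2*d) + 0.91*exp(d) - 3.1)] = (1.2831 - 7.8114*exp(d))*exp(d)/(2.77*exp(2*d) - 0.91*exp(d) + 3.1)^2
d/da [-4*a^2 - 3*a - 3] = -8*a - 3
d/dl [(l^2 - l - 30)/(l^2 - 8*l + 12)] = -7/(l^2 - 4*l + 4)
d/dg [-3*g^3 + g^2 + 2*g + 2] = -9*g^2 + 2*g + 2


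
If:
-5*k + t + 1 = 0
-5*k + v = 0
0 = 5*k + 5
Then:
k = -1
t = -6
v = -5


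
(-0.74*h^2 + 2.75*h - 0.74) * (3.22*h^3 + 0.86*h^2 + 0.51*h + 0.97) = -2.3828*h^5 + 8.2186*h^4 - 0.3952*h^3 + 0.0483000000000001*h^2 + 2.2901*h - 0.7178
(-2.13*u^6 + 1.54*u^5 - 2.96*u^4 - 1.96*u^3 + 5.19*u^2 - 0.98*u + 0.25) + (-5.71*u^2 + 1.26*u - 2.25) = -2.13*u^6 + 1.54*u^5 - 2.96*u^4 - 1.96*u^3 - 0.52*u^2 + 0.28*u - 2.0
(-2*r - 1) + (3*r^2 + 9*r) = 3*r^2 + 7*r - 1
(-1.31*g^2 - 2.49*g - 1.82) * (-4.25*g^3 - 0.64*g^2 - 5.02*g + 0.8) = 5.5675*g^5 + 11.4209*g^4 + 15.9048*g^3 + 12.6166*g^2 + 7.1444*g - 1.456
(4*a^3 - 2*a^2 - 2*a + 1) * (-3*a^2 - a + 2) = -12*a^5 + 2*a^4 + 16*a^3 - 5*a^2 - 5*a + 2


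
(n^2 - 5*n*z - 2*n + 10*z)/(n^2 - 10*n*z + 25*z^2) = (2 - n)/(-n + 5*z)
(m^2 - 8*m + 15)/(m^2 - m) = (m^2 - 8*m + 15)/(m*(m - 1))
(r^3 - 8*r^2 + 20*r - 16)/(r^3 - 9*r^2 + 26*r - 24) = (r - 2)/(r - 3)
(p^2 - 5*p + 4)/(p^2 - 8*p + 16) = (p - 1)/(p - 4)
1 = 1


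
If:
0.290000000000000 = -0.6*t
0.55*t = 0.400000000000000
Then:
No Solution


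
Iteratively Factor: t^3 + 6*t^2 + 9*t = (t)*(t^2 + 6*t + 9) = t*(t + 3)*(t + 3)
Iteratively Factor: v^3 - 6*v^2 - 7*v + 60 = (v - 5)*(v^2 - v - 12) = (v - 5)*(v - 4)*(v + 3)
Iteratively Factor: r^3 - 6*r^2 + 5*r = (r - 1)*(r^2 - 5*r) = (r - 5)*(r - 1)*(r)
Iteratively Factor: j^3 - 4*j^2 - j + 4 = (j - 1)*(j^2 - 3*j - 4) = (j - 4)*(j - 1)*(j + 1)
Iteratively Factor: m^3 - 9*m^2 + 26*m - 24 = (m - 3)*(m^2 - 6*m + 8) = (m - 4)*(m - 3)*(m - 2)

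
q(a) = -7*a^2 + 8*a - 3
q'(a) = 8 - 14*a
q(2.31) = -21.87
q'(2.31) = -24.34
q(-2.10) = -50.67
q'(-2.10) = 37.40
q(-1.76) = -38.76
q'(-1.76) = 32.64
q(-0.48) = -8.45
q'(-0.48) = 14.72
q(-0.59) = -10.16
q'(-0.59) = 16.26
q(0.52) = -0.73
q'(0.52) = 0.72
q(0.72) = -0.87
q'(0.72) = -2.08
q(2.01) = -15.20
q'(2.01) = -20.14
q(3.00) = -42.00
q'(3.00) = -34.00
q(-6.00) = -303.00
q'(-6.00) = 92.00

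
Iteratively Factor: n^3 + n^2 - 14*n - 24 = (n - 4)*(n^2 + 5*n + 6) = (n - 4)*(n + 2)*(n + 3)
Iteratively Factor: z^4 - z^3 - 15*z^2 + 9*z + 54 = (z - 3)*(z^3 + 2*z^2 - 9*z - 18) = (z - 3)^2*(z^2 + 5*z + 6) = (z - 3)^2*(z + 2)*(z + 3)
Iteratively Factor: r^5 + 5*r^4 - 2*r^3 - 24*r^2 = (r + 3)*(r^4 + 2*r^3 - 8*r^2) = (r + 3)*(r + 4)*(r^3 - 2*r^2) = r*(r + 3)*(r + 4)*(r^2 - 2*r) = r^2*(r + 3)*(r + 4)*(r - 2)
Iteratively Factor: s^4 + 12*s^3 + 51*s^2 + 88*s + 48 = (s + 4)*(s^3 + 8*s^2 + 19*s + 12) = (s + 4)^2*(s^2 + 4*s + 3) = (s + 1)*(s + 4)^2*(s + 3)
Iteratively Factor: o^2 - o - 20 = (o + 4)*(o - 5)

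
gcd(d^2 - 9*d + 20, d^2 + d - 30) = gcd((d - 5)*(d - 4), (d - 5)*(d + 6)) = d - 5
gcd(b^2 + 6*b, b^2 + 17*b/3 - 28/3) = 1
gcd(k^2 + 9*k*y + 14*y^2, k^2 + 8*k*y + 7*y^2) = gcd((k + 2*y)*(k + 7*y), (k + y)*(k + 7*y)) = k + 7*y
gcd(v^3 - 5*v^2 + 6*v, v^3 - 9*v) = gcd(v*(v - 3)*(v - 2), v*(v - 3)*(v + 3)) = v^2 - 3*v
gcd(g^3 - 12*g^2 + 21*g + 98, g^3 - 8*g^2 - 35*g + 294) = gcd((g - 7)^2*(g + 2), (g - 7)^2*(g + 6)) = g^2 - 14*g + 49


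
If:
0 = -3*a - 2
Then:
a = -2/3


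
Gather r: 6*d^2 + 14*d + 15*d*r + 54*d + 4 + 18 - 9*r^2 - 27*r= 6*d^2 + 68*d - 9*r^2 + r*(15*d - 27) + 22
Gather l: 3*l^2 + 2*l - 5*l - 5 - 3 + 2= 3*l^2 - 3*l - 6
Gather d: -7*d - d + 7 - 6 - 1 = -8*d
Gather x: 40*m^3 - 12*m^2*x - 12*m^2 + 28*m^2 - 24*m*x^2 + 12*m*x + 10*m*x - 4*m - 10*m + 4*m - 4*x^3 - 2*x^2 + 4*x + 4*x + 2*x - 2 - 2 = 40*m^3 + 16*m^2 - 10*m - 4*x^3 + x^2*(-24*m - 2) + x*(-12*m^2 + 22*m + 10) - 4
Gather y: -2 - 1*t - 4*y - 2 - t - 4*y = -2*t - 8*y - 4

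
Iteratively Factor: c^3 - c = (c)*(c^2 - 1) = c*(c + 1)*(c - 1)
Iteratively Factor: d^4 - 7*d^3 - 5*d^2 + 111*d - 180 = (d - 5)*(d^3 - 2*d^2 - 15*d + 36) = (d - 5)*(d - 3)*(d^2 + d - 12) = (d - 5)*(d - 3)*(d + 4)*(d - 3)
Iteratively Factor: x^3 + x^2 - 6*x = (x)*(x^2 + x - 6) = x*(x + 3)*(x - 2)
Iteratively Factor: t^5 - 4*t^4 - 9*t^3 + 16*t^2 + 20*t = (t - 5)*(t^4 + t^3 - 4*t^2 - 4*t) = (t - 5)*(t + 2)*(t^3 - t^2 - 2*t) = t*(t - 5)*(t + 2)*(t^2 - t - 2) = t*(t - 5)*(t - 2)*(t + 2)*(t + 1)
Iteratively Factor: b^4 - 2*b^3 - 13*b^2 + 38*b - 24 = (b - 1)*(b^3 - b^2 - 14*b + 24) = (b - 2)*(b - 1)*(b^2 + b - 12) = (b - 3)*(b - 2)*(b - 1)*(b + 4)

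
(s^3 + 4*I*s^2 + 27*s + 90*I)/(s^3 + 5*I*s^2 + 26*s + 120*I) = (s + 3*I)/(s + 4*I)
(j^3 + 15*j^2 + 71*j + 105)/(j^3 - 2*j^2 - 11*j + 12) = (j^2 + 12*j + 35)/(j^2 - 5*j + 4)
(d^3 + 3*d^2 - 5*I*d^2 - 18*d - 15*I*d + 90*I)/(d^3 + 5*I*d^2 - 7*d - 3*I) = (d^3 + d^2*(3 - 5*I) + d*(-18 - 15*I) + 90*I)/(d^3 + 5*I*d^2 - 7*d - 3*I)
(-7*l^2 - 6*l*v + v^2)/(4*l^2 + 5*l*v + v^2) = (-7*l + v)/(4*l + v)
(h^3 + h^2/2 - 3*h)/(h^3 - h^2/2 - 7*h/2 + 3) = h/(h - 1)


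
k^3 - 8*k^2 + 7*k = k*(k - 7)*(k - 1)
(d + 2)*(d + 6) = d^2 + 8*d + 12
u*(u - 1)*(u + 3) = u^3 + 2*u^2 - 3*u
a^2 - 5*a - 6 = (a - 6)*(a + 1)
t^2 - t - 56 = (t - 8)*(t + 7)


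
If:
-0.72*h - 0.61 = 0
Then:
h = -0.85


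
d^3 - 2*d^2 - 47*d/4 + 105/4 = (d - 3)*(d - 5/2)*(d + 7/2)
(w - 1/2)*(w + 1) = w^2 + w/2 - 1/2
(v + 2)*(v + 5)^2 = v^3 + 12*v^2 + 45*v + 50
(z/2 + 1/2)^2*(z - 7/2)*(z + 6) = z^4/4 + 9*z^3/8 - 15*z^2/4 - 79*z/8 - 21/4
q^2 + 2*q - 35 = (q - 5)*(q + 7)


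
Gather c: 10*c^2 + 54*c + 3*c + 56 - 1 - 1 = 10*c^2 + 57*c + 54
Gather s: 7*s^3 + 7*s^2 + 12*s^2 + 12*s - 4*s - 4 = 7*s^3 + 19*s^2 + 8*s - 4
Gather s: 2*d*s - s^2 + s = -s^2 + s*(2*d + 1)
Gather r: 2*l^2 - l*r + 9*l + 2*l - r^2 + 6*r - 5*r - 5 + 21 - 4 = 2*l^2 + 11*l - r^2 + r*(1 - l) + 12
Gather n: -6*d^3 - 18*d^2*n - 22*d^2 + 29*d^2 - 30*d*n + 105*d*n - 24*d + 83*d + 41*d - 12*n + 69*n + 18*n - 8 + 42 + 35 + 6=-6*d^3 + 7*d^2 + 100*d + n*(-18*d^2 + 75*d + 75) + 75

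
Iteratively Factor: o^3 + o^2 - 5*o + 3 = (o - 1)*(o^2 + 2*o - 3) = (o - 1)*(o + 3)*(o - 1)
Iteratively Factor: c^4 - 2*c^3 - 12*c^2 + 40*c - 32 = (c - 2)*(c^3 - 12*c + 16) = (c - 2)^2*(c^2 + 2*c - 8) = (c - 2)^2*(c + 4)*(c - 2)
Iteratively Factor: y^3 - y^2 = (y)*(y^2 - y) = y*(y - 1)*(y)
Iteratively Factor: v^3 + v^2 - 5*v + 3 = (v - 1)*(v^2 + 2*v - 3) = (v - 1)*(v + 3)*(v - 1)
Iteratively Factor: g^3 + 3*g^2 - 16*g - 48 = (g + 4)*(g^2 - g - 12) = (g - 4)*(g + 4)*(g + 3)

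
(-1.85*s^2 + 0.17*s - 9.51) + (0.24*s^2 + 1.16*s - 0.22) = -1.61*s^2 + 1.33*s - 9.73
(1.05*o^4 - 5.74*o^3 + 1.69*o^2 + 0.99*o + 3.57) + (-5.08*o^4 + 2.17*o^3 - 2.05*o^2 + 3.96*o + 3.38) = -4.03*o^4 - 3.57*o^3 - 0.36*o^2 + 4.95*o + 6.95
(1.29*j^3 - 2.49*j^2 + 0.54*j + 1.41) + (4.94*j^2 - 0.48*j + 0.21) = 1.29*j^3 + 2.45*j^2 + 0.0600000000000001*j + 1.62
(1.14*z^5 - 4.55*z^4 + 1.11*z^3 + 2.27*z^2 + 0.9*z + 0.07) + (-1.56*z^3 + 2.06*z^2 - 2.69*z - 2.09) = 1.14*z^5 - 4.55*z^4 - 0.45*z^3 + 4.33*z^2 - 1.79*z - 2.02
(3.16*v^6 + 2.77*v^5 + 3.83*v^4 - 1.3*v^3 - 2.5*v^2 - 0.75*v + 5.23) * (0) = 0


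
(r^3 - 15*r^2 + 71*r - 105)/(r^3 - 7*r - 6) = (r^2 - 12*r + 35)/(r^2 + 3*r + 2)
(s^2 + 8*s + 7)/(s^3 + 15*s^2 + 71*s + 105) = (s + 1)/(s^2 + 8*s + 15)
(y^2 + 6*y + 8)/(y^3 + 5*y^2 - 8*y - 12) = (y^2 + 6*y + 8)/(y^3 + 5*y^2 - 8*y - 12)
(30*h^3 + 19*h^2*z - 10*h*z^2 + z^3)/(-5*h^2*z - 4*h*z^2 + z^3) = (-6*h + z)/z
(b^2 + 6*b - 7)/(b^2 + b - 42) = (b - 1)/(b - 6)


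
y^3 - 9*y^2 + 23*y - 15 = (y - 5)*(y - 3)*(y - 1)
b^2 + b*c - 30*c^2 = (b - 5*c)*(b + 6*c)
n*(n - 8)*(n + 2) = n^3 - 6*n^2 - 16*n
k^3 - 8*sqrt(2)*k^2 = k^2*(k - 8*sqrt(2))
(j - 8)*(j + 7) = j^2 - j - 56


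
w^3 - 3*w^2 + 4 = (w - 2)^2*(w + 1)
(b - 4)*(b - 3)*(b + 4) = b^3 - 3*b^2 - 16*b + 48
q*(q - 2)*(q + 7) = q^3 + 5*q^2 - 14*q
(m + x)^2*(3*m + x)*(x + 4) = 3*m^3*x + 12*m^3 + 7*m^2*x^2 + 28*m^2*x + 5*m*x^3 + 20*m*x^2 + x^4 + 4*x^3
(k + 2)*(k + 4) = k^2 + 6*k + 8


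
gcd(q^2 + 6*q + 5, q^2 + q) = q + 1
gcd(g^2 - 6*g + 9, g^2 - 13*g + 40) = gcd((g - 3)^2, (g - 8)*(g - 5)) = 1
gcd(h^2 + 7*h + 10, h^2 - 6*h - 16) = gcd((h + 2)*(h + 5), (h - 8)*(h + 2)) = h + 2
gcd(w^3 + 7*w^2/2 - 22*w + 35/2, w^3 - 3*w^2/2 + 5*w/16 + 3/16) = w - 1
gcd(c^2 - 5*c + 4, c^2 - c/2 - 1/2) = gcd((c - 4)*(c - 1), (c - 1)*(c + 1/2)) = c - 1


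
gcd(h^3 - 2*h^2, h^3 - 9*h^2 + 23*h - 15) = 1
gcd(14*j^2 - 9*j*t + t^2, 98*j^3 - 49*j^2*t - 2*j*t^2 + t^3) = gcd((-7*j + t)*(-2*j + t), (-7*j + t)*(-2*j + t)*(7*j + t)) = 14*j^2 - 9*j*t + t^2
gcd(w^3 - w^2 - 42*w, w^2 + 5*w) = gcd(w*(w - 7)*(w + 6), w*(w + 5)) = w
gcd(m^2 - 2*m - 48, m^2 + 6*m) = m + 6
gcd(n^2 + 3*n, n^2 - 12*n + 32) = 1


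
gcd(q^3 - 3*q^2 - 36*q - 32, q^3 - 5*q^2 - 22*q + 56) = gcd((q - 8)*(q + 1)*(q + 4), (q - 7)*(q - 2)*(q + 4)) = q + 4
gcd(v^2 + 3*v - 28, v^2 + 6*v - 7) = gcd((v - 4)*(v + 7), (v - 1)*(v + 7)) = v + 7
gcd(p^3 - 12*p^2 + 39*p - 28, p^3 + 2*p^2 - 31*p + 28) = p^2 - 5*p + 4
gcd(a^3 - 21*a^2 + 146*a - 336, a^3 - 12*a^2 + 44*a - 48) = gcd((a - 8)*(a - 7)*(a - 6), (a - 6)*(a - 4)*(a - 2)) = a - 6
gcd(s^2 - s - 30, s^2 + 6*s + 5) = s + 5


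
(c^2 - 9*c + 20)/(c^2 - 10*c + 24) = (c - 5)/(c - 6)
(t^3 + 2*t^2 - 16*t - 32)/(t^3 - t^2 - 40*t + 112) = (t^2 + 6*t + 8)/(t^2 + 3*t - 28)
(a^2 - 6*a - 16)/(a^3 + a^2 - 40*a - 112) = (a^2 - 6*a - 16)/(a^3 + a^2 - 40*a - 112)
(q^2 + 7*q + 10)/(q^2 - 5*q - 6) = (q^2 + 7*q + 10)/(q^2 - 5*q - 6)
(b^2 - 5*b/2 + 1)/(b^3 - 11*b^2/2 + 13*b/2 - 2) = (b - 2)/(b^2 - 5*b + 4)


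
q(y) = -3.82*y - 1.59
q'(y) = -3.82000000000000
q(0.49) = -3.46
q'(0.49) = -3.82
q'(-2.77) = -3.82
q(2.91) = -12.71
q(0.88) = -4.95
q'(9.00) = -3.82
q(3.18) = -13.74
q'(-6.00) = -3.82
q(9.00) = -35.97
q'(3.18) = -3.82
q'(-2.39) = -3.82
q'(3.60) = -3.82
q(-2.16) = 6.66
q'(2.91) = -3.82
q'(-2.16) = -3.82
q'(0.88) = -3.82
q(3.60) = -15.34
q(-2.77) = 8.99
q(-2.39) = 7.54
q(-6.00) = 21.33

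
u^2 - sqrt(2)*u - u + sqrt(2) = (u - 1)*(u - sqrt(2))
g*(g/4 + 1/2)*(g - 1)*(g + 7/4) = g^4/4 + 11*g^3/16 - g^2/16 - 7*g/8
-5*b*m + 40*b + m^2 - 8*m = (-5*b + m)*(m - 8)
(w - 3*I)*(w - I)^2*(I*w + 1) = I*w^4 + 6*w^3 - 12*I*w^2 - 10*w + 3*I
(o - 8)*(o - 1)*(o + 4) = o^3 - 5*o^2 - 28*o + 32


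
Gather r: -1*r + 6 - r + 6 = 12 - 2*r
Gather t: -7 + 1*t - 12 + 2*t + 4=3*t - 15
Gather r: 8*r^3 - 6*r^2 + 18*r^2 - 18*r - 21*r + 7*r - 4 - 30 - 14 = 8*r^3 + 12*r^2 - 32*r - 48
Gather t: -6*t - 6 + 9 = 3 - 6*t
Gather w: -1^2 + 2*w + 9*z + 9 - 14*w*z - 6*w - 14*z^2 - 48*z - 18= w*(-14*z - 4) - 14*z^2 - 39*z - 10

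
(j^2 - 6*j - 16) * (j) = j^3 - 6*j^2 - 16*j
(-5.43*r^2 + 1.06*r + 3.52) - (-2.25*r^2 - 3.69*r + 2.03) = -3.18*r^2 + 4.75*r + 1.49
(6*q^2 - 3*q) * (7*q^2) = 42*q^4 - 21*q^3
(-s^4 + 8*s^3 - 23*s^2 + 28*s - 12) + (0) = -s^4 + 8*s^3 - 23*s^2 + 28*s - 12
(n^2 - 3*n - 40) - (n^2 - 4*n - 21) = n - 19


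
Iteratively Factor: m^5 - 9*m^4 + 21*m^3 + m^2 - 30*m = (m - 3)*(m^4 - 6*m^3 + 3*m^2 + 10*m) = (m - 3)*(m + 1)*(m^3 - 7*m^2 + 10*m) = (m - 3)*(m - 2)*(m + 1)*(m^2 - 5*m) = (m - 5)*(m - 3)*(m - 2)*(m + 1)*(m)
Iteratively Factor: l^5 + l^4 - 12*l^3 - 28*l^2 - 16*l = (l)*(l^4 + l^3 - 12*l^2 - 28*l - 16) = l*(l - 4)*(l^3 + 5*l^2 + 8*l + 4) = l*(l - 4)*(l + 2)*(l^2 + 3*l + 2) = l*(l - 4)*(l + 2)^2*(l + 1)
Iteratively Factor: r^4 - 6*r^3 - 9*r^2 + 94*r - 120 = (r - 3)*(r^3 - 3*r^2 - 18*r + 40) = (r - 3)*(r - 2)*(r^2 - r - 20) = (r - 3)*(r - 2)*(r + 4)*(r - 5)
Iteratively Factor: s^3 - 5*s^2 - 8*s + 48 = (s + 3)*(s^2 - 8*s + 16) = (s - 4)*(s + 3)*(s - 4)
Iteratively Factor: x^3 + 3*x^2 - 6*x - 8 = (x - 2)*(x^2 + 5*x + 4) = (x - 2)*(x + 4)*(x + 1)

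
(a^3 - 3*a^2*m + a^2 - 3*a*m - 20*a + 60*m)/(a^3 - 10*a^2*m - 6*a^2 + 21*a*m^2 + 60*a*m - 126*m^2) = (a^2 + a - 20)/(a^2 - 7*a*m - 6*a + 42*m)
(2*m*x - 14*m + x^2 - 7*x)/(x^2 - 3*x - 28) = (2*m + x)/(x + 4)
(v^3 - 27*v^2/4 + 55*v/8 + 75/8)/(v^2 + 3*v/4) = v - 15/2 + 25/(2*v)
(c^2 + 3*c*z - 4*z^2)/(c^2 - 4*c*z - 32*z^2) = (-c + z)/(-c + 8*z)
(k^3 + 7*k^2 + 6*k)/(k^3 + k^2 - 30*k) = (k + 1)/(k - 5)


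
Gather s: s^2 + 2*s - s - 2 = s^2 + s - 2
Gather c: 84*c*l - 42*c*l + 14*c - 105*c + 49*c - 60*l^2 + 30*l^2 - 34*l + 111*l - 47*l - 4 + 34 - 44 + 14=c*(42*l - 42) - 30*l^2 + 30*l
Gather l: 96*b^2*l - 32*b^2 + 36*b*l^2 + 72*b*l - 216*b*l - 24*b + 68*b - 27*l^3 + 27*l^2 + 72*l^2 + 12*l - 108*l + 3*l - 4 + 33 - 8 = -32*b^2 + 44*b - 27*l^3 + l^2*(36*b + 99) + l*(96*b^2 - 144*b - 93) + 21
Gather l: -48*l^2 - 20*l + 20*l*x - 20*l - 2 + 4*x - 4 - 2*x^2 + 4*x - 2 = -48*l^2 + l*(20*x - 40) - 2*x^2 + 8*x - 8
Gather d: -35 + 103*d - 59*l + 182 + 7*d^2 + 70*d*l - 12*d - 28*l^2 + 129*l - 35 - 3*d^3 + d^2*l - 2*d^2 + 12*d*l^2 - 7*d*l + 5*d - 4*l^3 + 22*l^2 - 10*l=-3*d^3 + d^2*(l + 5) + d*(12*l^2 + 63*l + 96) - 4*l^3 - 6*l^2 + 60*l + 112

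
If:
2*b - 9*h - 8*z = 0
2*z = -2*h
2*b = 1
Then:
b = 1/2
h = 1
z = -1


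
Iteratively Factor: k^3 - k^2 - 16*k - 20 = (k + 2)*(k^2 - 3*k - 10) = (k - 5)*(k + 2)*(k + 2)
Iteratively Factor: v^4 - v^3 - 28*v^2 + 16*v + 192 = (v + 4)*(v^3 - 5*v^2 - 8*v + 48) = (v - 4)*(v + 4)*(v^2 - v - 12) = (v - 4)*(v + 3)*(v + 4)*(v - 4)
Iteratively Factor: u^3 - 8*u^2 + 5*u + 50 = (u - 5)*(u^2 - 3*u - 10) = (u - 5)*(u + 2)*(u - 5)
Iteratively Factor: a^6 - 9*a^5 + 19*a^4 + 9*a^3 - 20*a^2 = (a - 5)*(a^5 - 4*a^4 - a^3 + 4*a^2) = a*(a - 5)*(a^4 - 4*a^3 - a^2 + 4*a) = a*(a - 5)*(a - 1)*(a^3 - 3*a^2 - 4*a) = a^2*(a - 5)*(a - 1)*(a^2 - 3*a - 4) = a^2*(a - 5)*(a - 1)*(a + 1)*(a - 4)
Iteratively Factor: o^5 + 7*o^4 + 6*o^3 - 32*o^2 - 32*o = (o)*(o^4 + 7*o^3 + 6*o^2 - 32*o - 32) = o*(o + 4)*(o^3 + 3*o^2 - 6*o - 8) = o*(o + 1)*(o + 4)*(o^2 + 2*o - 8) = o*(o - 2)*(o + 1)*(o + 4)*(o + 4)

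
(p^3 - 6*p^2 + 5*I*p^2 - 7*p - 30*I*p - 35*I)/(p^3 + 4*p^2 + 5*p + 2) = (p^2 + p*(-7 + 5*I) - 35*I)/(p^2 + 3*p + 2)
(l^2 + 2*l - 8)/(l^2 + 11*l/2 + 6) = 2*(l - 2)/(2*l + 3)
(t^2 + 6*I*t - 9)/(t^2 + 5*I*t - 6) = (t + 3*I)/(t + 2*I)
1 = 1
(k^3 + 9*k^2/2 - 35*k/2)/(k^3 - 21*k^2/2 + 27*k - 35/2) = k*(k + 7)/(k^2 - 8*k + 7)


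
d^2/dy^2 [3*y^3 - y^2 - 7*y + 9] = 18*y - 2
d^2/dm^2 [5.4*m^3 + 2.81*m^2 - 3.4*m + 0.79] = 32.4*m + 5.62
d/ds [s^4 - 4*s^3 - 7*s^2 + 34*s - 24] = 4*s^3 - 12*s^2 - 14*s + 34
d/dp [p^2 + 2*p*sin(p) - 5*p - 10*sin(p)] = 2*p*cos(p) + 2*p + 2*sin(p) - 10*cos(p) - 5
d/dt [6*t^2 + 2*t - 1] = 12*t + 2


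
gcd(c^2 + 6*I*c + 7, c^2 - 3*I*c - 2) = c - I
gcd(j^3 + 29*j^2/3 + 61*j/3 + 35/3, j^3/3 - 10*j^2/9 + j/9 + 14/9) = j + 1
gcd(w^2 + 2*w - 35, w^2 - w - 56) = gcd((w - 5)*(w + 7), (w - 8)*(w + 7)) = w + 7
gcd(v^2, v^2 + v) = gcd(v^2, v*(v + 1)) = v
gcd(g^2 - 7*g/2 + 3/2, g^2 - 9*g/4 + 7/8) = g - 1/2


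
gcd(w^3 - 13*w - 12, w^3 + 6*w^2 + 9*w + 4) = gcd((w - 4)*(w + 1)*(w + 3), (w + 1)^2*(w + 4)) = w + 1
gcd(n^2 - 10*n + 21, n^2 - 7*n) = n - 7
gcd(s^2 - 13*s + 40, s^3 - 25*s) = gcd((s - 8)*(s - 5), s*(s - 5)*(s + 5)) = s - 5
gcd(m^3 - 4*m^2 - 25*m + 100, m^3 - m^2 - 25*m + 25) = m^2 - 25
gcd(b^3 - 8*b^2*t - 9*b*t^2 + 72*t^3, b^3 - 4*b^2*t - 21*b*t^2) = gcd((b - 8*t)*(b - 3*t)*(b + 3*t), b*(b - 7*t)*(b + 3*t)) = b + 3*t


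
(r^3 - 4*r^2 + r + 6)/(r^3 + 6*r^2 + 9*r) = (r^3 - 4*r^2 + r + 6)/(r*(r^2 + 6*r + 9))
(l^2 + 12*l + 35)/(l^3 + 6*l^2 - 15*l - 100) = (l + 7)/(l^2 + l - 20)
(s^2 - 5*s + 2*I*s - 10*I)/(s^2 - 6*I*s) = (s^2 + s*(-5 + 2*I) - 10*I)/(s*(s - 6*I))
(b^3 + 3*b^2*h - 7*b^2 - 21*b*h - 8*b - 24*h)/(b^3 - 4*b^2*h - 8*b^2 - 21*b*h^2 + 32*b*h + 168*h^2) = (b + 1)/(b - 7*h)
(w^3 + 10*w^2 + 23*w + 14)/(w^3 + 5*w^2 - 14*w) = (w^2 + 3*w + 2)/(w*(w - 2))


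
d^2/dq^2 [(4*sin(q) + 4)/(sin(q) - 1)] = -(8*sin(q) + 16)/(sin(q) - 1)^2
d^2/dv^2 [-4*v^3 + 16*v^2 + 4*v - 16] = 32 - 24*v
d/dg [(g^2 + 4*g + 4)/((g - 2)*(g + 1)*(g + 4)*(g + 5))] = 2*(-g^5 - 10*g^4 - 40*g^3 - 85*g^2 - 76*g - 4)/(g^8 + 16*g^7 + 82*g^6 + 68*g^5 - 607*g^4 - 1324*g^3 + 724*g^2 + 3040*g + 1600)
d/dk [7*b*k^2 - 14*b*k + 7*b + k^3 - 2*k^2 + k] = 14*b*k - 14*b + 3*k^2 - 4*k + 1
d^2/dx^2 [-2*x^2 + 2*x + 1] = -4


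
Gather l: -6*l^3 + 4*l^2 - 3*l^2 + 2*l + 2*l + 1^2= -6*l^3 + l^2 + 4*l + 1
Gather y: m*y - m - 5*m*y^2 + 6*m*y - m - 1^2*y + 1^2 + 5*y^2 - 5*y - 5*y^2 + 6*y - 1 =-5*m*y^2 + 7*m*y - 2*m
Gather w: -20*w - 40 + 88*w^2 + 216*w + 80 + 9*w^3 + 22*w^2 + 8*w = 9*w^3 + 110*w^2 + 204*w + 40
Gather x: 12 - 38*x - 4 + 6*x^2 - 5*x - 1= 6*x^2 - 43*x + 7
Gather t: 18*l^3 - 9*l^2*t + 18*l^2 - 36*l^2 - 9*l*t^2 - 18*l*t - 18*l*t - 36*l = 18*l^3 - 18*l^2 - 9*l*t^2 - 36*l + t*(-9*l^2 - 36*l)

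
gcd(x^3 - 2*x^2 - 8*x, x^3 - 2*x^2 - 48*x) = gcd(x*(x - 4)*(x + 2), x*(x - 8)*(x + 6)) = x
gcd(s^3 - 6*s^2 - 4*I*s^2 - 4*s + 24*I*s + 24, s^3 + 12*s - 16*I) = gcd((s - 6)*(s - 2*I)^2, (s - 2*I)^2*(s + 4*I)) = s^2 - 4*I*s - 4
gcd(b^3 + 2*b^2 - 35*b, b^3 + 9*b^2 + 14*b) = b^2 + 7*b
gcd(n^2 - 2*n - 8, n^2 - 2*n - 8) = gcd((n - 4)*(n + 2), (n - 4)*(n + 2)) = n^2 - 2*n - 8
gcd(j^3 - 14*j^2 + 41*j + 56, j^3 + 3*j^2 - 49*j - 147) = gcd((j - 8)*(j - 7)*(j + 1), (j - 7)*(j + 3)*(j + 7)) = j - 7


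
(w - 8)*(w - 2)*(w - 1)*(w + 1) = w^4 - 10*w^3 + 15*w^2 + 10*w - 16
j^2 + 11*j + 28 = (j + 4)*(j + 7)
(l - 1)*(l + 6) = l^2 + 5*l - 6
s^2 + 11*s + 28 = (s + 4)*(s + 7)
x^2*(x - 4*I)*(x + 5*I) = x^4 + I*x^3 + 20*x^2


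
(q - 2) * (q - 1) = q^2 - 3*q + 2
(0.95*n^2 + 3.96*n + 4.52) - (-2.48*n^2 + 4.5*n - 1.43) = 3.43*n^2 - 0.54*n + 5.95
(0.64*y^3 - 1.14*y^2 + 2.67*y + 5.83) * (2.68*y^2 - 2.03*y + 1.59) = 1.7152*y^5 - 4.3544*y^4 + 10.4874*y^3 + 8.3917*y^2 - 7.5896*y + 9.2697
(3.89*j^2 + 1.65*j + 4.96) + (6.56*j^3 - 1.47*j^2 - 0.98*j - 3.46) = 6.56*j^3 + 2.42*j^2 + 0.67*j + 1.5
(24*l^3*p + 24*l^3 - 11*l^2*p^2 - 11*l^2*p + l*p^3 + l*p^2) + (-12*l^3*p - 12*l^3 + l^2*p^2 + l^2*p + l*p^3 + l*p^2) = 12*l^3*p + 12*l^3 - 10*l^2*p^2 - 10*l^2*p + 2*l*p^3 + 2*l*p^2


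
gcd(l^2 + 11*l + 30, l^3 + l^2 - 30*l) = l + 6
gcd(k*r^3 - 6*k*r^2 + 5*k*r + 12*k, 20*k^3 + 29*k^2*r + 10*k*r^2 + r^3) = 1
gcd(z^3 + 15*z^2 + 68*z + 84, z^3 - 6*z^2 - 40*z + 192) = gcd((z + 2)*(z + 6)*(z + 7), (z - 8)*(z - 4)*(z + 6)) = z + 6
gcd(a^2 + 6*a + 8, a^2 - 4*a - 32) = a + 4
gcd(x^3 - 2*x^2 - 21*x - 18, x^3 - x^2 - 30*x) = x - 6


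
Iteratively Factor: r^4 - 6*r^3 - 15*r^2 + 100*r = (r - 5)*(r^3 - r^2 - 20*r) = r*(r - 5)*(r^2 - r - 20) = r*(r - 5)*(r + 4)*(r - 5)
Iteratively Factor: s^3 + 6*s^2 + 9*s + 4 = (s + 4)*(s^2 + 2*s + 1) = (s + 1)*(s + 4)*(s + 1)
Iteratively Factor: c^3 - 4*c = (c + 2)*(c^2 - 2*c) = (c - 2)*(c + 2)*(c)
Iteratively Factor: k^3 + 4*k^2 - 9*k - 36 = (k + 4)*(k^2 - 9) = (k - 3)*(k + 4)*(k + 3)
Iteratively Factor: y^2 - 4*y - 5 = (y + 1)*(y - 5)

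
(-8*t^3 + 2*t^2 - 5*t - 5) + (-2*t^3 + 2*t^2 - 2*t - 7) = -10*t^3 + 4*t^2 - 7*t - 12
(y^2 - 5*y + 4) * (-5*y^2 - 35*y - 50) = -5*y^4 - 10*y^3 + 105*y^2 + 110*y - 200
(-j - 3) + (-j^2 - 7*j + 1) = -j^2 - 8*j - 2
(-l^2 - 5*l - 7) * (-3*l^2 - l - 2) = 3*l^4 + 16*l^3 + 28*l^2 + 17*l + 14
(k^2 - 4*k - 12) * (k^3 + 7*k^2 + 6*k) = k^5 + 3*k^4 - 34*k^3 - 108*k^2 - 72*k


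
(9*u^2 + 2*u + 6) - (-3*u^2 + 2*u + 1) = 12*u^2 + 5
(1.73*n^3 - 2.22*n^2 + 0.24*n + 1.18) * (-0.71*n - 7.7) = -1.2283*n^4 - 11.7448*n^3 + 16.9236*n^2 - 2.6858*n - 9.086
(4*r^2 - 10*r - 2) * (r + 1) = 4*r^3 - 6*r^2 - 12*r - 2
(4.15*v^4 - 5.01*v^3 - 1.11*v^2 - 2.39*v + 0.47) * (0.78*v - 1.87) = 3.237*v^5 - 11.6683*v^4 + 8.5029*v^3 + 0.2115*v^2 + 4.8359*v - 0.8789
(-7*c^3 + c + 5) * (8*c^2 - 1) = -56*c^5 + 15*c^3 + 40*c^2 - c - 5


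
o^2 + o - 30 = (o - 5)*(o + 6)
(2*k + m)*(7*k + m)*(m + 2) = 14*k^2*m + 28*k^2 + 9*k*m^2 + 18*k*m + m^3 + 2*m^2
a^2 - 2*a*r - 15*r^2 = (a - 5*r)*(a + 3*r)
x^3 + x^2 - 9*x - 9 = (x - 3)*(x + 1)*(x + 3)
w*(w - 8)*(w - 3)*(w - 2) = w^4 - 13*w^3 + 46*w^2 - 48*w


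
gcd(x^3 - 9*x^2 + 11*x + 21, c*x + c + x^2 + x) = x + 1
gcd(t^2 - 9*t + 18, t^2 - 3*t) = t - 3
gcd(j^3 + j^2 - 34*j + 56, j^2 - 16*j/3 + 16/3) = j - 4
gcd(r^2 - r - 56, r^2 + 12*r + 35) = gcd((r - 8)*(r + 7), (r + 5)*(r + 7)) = r + 7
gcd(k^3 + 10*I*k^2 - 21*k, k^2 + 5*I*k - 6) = k + 3*I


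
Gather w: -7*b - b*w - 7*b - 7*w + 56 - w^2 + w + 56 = -14*b - w^2 + w*(-b - 6) + 112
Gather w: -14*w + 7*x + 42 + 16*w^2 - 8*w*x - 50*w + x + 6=16*w^2 + w*(-8*x - 64) + 8*x + 48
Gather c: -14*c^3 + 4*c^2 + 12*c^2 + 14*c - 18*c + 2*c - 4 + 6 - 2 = -14*c^3 + 16*c^2 - 2*c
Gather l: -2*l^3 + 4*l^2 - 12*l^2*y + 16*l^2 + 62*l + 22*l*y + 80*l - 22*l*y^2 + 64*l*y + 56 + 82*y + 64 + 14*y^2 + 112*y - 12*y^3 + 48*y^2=-2*l^3 + l^2*(20 - 12*y) + l*(-22*y^2 + 86*y + 142) - 12*y^3 + 62*y^2 + 194*y + 120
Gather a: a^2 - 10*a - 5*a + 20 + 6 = a^2 - 15*a + 26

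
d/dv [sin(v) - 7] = cos(v)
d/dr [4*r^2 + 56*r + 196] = 8*r + 56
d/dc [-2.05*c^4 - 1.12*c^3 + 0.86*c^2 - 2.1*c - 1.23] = -8.2*c^3 - 3.36*c^2 + 1.72*c - 2.1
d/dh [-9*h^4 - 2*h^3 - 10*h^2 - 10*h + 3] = -36*h^3 - 6*h^2 - 20*h - 10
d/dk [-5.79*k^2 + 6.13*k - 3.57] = 6.13 - 11.58*k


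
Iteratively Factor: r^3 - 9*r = (r + 3)*(r^2 - 3*r) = (r - 3)*(r + 3)*(r)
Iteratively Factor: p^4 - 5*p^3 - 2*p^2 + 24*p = (p + 2)*(p^3 - 7*p^2 + 12*p) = (p - 4)*(p + 2)*(p^2 - 3*p) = p*(p - 4)*(p + 2)*(p - 3)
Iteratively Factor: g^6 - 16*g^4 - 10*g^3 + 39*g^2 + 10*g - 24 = (g + 2)*(g^5 - 2*g^4 - 12*g^3 + 14*g^2 + 11*g - 12) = (g + 2)*(g + 3)*(g^4 - 5*g^3 + 3*g^2 + 5*g - 4) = (g + 1)*(g + 2)*(g + 3)*(g^3 - 6*g^2 + 9*g - 4) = (g - 1)*(g + 1)*(g + 2)*(g + 3)*(g^2 - 5*g + 4) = (g - 1)^2*(g + 1)*(g + 2)*(g + 3)*(g - 4)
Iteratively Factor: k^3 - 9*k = (k)*(k^2 - 9) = k*(k + 3)*(k - 3)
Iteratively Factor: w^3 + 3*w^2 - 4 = (w + 2)*(w^2 + w - 2) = (w + 2)^2*(w - 1)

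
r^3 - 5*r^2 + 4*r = r*(r - 4)*(r - 1)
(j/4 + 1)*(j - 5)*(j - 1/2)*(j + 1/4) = j^4/4 - 5*j^3/16 - 159*j^2/32 + 41*j/32 + 5/8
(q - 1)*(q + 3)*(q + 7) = q^3 + 9*q^2 + 11*q - 21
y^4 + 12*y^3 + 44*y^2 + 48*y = y*(y + 2)*(y + 4)*(y + 6)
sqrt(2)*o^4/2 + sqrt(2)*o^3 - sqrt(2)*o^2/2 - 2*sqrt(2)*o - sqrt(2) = (o + 1)*(o - sqrt(2))*(o + sqrt(2))*(sqrt(2)*o/2 + sqrt(2)/2)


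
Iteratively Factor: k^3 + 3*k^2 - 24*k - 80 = (k + 4)*(k^2 - k - 20) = (k - 5)*(k + 4)*(k + 4)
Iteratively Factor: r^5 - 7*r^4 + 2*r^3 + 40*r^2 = (r + 2)*(r^4 - 9*r^3 + 20*r^2) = (r - 5)*(r + 2)*(r^3 - 4*r^2) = r*(r - 5)*(r + 2)*(r^2 - 4*r) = r*(r - 5)*(r - 4)*(r + 2)*(r)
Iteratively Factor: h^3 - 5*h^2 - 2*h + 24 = (h + 2)*(h^2 - 7*h + 12) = (h - 3)*(h + 2)*(h - 4)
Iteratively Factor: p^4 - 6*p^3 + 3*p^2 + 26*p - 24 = (p - 1)*(p^3 - 5*p^2 - 2*p + 24) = (p - 1)*(p + 2)*(p^2 - 7*p + 12) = (p - 4)*(p - 1)*(p + 2)*(p - 3)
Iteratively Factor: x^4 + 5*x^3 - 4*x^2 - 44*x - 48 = (x + 2)*(x^3 + 3*x^2 - 10*x - 24) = (x + 2)^2*(x^2 + x - 12) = (x - 3)*(x + 2)^2*(x + 4)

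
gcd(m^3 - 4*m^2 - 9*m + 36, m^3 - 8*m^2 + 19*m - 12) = m^2 - 7*m + 12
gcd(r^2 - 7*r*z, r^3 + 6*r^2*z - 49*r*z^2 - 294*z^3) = -r + 7*z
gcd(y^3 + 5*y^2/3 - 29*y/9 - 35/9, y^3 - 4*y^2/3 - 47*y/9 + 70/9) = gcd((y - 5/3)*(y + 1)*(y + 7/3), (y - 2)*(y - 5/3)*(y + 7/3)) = y^2 + 2*y/3 - 35/9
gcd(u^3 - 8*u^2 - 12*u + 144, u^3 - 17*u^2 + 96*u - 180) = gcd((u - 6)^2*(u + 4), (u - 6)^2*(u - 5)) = u^2 - 12*u + 36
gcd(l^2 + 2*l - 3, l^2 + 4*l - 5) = l - 1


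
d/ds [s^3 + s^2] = s*(3*s + 2)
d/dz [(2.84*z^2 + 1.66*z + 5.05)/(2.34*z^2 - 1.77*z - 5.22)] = (-8.9112*z^2 - 53.2836*z + 0.273300000000001)/(5.4756*z^4 - 8.2836*z^3 - 21.2967*z^2 + 18.4788*z + 27.2484)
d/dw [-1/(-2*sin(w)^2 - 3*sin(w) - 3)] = -(4*sin(w) + 3)*cos(w)/(3*sin(w) - cos(2*w) + 4)^2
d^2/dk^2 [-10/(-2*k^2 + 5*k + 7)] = 20*(4*k^2 - 10*k - (4*k - 5)^2 - 14)/(-2*k^2 + 5*k + 7)^3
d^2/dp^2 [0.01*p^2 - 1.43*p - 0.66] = 0.0200000000000000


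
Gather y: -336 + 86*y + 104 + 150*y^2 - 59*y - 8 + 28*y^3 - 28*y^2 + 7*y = 28*y^3 + 122*y^2 + 34*y - 240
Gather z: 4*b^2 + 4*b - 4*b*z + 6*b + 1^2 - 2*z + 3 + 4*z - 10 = 4*b^2 + 10*b + z*(2 - 4*b) - 6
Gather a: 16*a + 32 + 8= 16*a + 40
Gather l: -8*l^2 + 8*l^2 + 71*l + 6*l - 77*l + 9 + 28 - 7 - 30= 0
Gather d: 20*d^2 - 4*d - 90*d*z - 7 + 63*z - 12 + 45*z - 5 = 20*d^2 + d*(-90*z - 4) + 108*z - 24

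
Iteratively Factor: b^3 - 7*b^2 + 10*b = (b)*(b^2 - 7*b + 10) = b*(b - 2)*(b - 5)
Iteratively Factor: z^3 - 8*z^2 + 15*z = (z - 5)*(z^2 - 3*z) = (z - 5)*(z - 3)*(z)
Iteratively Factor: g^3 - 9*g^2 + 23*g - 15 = (g - 3)*(g^2 - 6*g + 5) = (g - 3)*(g - 1)*(g - 5)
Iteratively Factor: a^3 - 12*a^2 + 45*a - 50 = (a - 5)*(a^2 - 7*a + 10) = (a - 5)^2*(a - 2)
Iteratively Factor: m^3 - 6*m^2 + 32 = (m + 2)*(m^2 - 8*m + 16) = (m - 4)*(m + 2)*(m - 4)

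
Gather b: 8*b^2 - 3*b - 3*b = 8*b^2 - 6*b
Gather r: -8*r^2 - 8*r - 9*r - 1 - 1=-8*r^2 - 17*r - 2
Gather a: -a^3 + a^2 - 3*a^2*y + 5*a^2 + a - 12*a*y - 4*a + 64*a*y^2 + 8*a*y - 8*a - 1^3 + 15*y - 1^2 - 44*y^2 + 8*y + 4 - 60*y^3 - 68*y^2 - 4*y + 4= -a^3 + a^2*(6 - 3*y) + a*(64*y^2 - 4*y - 11) - 60*y^3 - 112*y^2 + 19*y + 6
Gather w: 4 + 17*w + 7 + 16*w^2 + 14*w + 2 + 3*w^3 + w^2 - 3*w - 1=3*w^3 + 17*w^2 + 28*w + 12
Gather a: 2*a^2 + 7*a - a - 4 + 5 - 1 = 2*a^2 + 6*a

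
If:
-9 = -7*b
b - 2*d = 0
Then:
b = 9/7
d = 9/14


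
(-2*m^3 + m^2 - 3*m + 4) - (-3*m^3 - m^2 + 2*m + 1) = m^3 + 2*m^2 - 5*m + 3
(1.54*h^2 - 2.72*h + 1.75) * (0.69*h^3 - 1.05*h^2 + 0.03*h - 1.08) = 1.0626*h^5 - 3.4938*h^4 + 4.1097*h^3 - 3.5823*h^2 + 2.9901*h - 1.89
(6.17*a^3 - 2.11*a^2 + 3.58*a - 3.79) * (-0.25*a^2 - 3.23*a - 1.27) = -1.5425*a^5 - 19.4016*a^4 - 1.9156*a^3 - 7.9362*a^2 + 7.6951*a + 4.8133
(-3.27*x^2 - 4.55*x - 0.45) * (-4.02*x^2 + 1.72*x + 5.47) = 13.1454*x^4 + 12.6666*x^3 - 23.9039*x^2 - 25.6625*x - 2.4615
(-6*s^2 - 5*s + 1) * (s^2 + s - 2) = -6*s^4 - 11*s^3 + 8*s^2 + 11*s - 2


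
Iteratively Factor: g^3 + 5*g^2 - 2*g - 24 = (g + 3)*(g^2 + 2*g - 8) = (g - 2)*(g + 3)*(g + 4)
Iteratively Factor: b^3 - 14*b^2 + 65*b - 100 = (b - 5)*(b^2 - 9*b + 20) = (b - 5)*(b - 4)*(b - 5)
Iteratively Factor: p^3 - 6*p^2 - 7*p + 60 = (p - 4)*(p^2 - 2*p - 15) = (p - 5)*(p - 4)*(p + 3)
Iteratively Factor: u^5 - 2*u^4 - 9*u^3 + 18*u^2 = (u + 3)*(u^4 - 5*u^3 + 6*u^2) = u*(u + 3)*(u^3 - 5*u^2 + 6*u) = u*(u - 3)*(u + 3)*(u^2 - 2*u) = u^2*(u - 3)*(u + 3)*(u - 2)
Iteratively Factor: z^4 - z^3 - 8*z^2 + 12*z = (z - 2)*(z^3 + z^2 - 6*z) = (z - 2)*(z + 3)*(z^2 - 2*z) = z*(z - 2)*(z + 3)*(z - 2)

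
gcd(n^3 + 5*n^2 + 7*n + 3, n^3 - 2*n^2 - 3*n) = n + 1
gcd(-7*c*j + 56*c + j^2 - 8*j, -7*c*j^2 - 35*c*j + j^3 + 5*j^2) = 7*c - j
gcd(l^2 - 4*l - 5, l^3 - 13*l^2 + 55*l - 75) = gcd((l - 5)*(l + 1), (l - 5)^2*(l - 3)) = l - 5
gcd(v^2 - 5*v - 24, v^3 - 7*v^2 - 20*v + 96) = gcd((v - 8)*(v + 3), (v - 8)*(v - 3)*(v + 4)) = v - 8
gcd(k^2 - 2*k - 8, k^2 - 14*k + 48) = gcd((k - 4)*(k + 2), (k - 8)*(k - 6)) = 1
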